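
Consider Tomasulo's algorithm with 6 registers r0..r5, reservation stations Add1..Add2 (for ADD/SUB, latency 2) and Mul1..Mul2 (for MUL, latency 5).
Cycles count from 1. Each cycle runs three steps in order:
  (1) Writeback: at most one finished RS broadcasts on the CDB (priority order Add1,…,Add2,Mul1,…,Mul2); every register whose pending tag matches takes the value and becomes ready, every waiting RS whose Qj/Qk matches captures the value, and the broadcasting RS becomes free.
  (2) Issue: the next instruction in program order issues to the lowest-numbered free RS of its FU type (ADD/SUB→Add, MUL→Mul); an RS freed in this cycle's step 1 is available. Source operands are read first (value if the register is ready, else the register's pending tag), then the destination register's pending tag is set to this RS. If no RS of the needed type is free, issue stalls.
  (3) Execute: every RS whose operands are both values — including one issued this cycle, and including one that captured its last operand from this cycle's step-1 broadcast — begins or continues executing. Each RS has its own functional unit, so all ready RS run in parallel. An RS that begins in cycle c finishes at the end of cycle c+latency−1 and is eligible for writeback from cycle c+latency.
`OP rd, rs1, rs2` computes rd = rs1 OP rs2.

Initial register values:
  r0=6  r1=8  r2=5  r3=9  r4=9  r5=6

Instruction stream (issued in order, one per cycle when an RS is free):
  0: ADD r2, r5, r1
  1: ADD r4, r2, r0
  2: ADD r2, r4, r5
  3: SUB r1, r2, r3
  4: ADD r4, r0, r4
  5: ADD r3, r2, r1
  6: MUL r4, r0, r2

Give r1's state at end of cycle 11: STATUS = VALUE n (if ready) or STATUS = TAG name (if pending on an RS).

STATUS = VALUE 17

cycle 1: issue ADD r2<-Add1 // r0:6,r1:8,r2:Add1,r3:9,r4:9,r5:6
cycle 2: issue ADD r4<-Add2 // r0:6,r1:8,r2:Add1,r3:9,r4:Add2,r5:6
cycle 3: CDB Add1=14; issue ADD r2<-Add1 // r0:6,r1:8,r2:Add1,r3:9,r4:Add2,r5:6
cycle 4: stall // r0:6,r1:8,r2:Add1,r3:9,r4:Add2,r5:6
cycle 5: CDB Add2=20; issue SUB r1<-Add2 // r0:6,r1:Add2,r2:Add1,r3:9,r4:20,r5:6
cycle 6: stall // r0:6,r1:Add2,r2:Add1,r3:9,r4:20,r5:6
cycle 7: CDB Add1=26; issue ADD r4<-Add1 // r0:6,r1:Add2,r2:26,r3:9,r4:Add1,r5:6
cycle 8: stall // r0:6,r1:Add2,r2:26,r3:9,r4:Add1,r5:6
cycle 9: CDB Add1=26; issue ADD r3<-Add1 // r0:6,r1:Add2,r2:26,r3:Add1,r4:26,r5:6
cycle 10: CDB Add2=17; issue MUL r4<-Mul1 // r0:6,r1:17,r2:26,r3:Add1,r4:Mul1,r5:6
cycle 11: - // r0:6,r1:17,r2:26,r3:Add1,r4:Mul1,r5:6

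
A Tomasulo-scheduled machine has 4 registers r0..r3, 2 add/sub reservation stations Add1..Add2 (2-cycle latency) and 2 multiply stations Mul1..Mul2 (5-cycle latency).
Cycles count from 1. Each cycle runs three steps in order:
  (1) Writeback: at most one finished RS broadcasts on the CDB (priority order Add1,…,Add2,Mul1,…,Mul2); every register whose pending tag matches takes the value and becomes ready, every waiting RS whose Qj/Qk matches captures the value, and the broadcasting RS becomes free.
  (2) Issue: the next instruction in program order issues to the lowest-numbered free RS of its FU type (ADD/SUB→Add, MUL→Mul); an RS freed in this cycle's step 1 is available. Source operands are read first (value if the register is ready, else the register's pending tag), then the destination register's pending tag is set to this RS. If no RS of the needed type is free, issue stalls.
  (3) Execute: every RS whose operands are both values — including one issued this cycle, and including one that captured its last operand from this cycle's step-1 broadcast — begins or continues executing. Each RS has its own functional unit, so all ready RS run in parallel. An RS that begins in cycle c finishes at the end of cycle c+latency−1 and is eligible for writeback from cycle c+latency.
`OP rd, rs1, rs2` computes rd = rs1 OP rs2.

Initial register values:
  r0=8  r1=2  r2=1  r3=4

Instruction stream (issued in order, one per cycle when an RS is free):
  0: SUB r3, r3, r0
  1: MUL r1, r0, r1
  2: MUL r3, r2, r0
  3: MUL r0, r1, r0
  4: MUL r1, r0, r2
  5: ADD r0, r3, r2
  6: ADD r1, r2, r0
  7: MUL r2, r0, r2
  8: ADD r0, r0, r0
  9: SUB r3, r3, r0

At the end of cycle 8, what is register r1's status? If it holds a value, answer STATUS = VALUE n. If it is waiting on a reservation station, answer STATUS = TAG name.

cycle 1: issue SUB r3<-Add1 // r0:8,r1:2,r2:1,r3:Add1
cycle 2: issue MUL r1<-Mul1 // r0:8,r1:Mul1,r2:1,r3:Add1
cycle 3: CDB Add1=-4; issue MUL r3<-Mul2 // r0:8,r1:Mul1,r2:1,r3:Mul2
cycle 4: stall // r0:8,r1:Mul1,r2:1,r3:Mul2
cycle 5: stall // r0:8,r1:Mul1,r2:1,r3:Mul2
cycle 6: stall // r0:8,r1:Mul1,r2:1,r3:Mul2
cycle 7: CDB Mul1=16; issue MUL r0<-Mul1 // r0:Mul1,r1:16,r2:1,r3:Mul2
cycle 8: CDB Mul2=8; issue MUL r1<-Mul2 // r0:Mul1,r1:Mul2,r2:1,r3:8

STATUS = TAG Mul2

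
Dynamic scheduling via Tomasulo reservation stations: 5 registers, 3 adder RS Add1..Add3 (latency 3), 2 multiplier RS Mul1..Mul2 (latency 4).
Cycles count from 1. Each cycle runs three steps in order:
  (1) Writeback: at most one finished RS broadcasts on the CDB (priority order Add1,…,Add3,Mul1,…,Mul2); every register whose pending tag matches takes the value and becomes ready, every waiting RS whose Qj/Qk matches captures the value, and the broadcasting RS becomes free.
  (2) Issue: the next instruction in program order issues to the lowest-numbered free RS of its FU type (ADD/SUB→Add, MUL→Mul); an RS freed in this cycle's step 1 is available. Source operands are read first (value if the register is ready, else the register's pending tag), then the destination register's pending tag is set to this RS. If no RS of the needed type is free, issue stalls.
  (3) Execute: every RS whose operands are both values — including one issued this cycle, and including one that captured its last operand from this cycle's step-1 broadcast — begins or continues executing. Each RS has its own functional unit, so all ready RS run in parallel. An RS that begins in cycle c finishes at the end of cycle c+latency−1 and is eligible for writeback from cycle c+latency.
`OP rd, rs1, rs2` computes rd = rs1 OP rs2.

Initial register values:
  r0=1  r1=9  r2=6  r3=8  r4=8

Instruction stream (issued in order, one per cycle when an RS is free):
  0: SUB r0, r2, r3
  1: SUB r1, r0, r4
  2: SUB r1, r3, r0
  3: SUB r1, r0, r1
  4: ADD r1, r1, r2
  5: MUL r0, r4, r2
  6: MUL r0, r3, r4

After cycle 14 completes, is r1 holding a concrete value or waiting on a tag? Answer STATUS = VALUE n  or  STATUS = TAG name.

STATUS = VALUE -6

c1: issue SUB r0<-Add1 | r0:Add1,r1:9,r2:6,r3:8,r4:8
c2: issue SUB r1<-Add2 | r0:Add1,r1:Add2,r2:6,r3:8,r4:8
c3: issue SUB r1<-Add3 | r0:Add1,r1:Add3,r2:6,r3:8,r4:8
c4: CDB Add1=-2; issue SUB r1<-Add1 | r0:-2,r1:Add1,r2:6,r3:8,r4:8
c5: stall | r0:-2,r1:Add1,r2:6,r3:8,r4:8
c6: stall | r0:-2,r1:Add1,r2:6,r3:8,r4:8
c7: CDB Add2=-10; issue ADD r1<-Add2 | r0:-2,r1:Add2,r2:6,r3:8,r4:8
c8: CDB Add3=10; issue MUL r0<-Mul1 | r0:Mul1,r1:Add2,r2:6,r3:8,r4:8
c9: issue MUL r0<-Mul2 | r0:Mul2,r1:Add2,r2:6,r3:8,r4:8
c10: - | r0:Mul2,r1:Add2,r2:6,r3:8,r4:8
c11: CDB Add1=-12 | r0:Mul2,r1:Add2,r2:6,r3:8,r4:8
c12: CDB Mul1=48 | r0:Mul2,r1:Add2,r2:6,r3:8,r4:8
c13: CDB Mul2=64 | r0:64,r1:Add2,r2:6,r3:8,r4:8
c14: CDB Add2=-6 | r0:64,r1:-6,r2:6,r3:8,r4:8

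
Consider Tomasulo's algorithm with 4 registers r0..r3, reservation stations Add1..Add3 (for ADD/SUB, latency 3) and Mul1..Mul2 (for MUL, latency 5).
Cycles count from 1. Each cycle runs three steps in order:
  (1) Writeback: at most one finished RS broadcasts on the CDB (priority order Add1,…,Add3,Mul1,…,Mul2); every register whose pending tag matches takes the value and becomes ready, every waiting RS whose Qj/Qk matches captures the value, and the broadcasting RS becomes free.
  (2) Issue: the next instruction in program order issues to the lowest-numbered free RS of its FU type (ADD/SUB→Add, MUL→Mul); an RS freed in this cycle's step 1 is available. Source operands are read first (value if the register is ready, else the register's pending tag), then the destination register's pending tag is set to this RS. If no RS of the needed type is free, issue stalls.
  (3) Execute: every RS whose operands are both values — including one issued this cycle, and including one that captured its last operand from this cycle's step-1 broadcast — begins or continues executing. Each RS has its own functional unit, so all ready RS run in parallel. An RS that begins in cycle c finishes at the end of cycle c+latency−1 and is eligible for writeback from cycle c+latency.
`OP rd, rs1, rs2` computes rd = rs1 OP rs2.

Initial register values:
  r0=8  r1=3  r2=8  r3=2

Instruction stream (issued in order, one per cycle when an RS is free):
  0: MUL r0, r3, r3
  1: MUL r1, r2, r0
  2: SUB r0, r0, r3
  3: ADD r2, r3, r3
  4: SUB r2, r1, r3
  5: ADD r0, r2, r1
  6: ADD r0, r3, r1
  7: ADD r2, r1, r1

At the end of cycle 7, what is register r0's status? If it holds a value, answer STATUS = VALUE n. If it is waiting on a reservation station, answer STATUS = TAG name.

STATUS = TAG Add2

cycle 1: issue MUL r0<-Mul1 // r0:Mul1,r1:3,r2:8,r3:2
cycle 2: issue MUL r1<-Mul2 // r0:Mul1,r1:Mul2,r2:8,r3:2
cycle 3: issue SUB r0<-Add1 // r0:Add1,r1:Mul2,r2:8,r3:2
cycle 4: issue ADD r2<-Add2 // r0:Add1,r1:Mul2,r2:Add2,r3:2
cycle 5: issue SUB r2<-Add3 // r0:Add1,r1:Mul2,r2:Add3,r3:2
cycle 6: CDB Mul1=4; stall // r0:Add1,r1:Mul2,r2:Add3,r3:2
cycle 7: CDB Add2=4; issue ADD r0<-Add2 // r0:Add2,r1:Mul2,r2:Add3,r3:2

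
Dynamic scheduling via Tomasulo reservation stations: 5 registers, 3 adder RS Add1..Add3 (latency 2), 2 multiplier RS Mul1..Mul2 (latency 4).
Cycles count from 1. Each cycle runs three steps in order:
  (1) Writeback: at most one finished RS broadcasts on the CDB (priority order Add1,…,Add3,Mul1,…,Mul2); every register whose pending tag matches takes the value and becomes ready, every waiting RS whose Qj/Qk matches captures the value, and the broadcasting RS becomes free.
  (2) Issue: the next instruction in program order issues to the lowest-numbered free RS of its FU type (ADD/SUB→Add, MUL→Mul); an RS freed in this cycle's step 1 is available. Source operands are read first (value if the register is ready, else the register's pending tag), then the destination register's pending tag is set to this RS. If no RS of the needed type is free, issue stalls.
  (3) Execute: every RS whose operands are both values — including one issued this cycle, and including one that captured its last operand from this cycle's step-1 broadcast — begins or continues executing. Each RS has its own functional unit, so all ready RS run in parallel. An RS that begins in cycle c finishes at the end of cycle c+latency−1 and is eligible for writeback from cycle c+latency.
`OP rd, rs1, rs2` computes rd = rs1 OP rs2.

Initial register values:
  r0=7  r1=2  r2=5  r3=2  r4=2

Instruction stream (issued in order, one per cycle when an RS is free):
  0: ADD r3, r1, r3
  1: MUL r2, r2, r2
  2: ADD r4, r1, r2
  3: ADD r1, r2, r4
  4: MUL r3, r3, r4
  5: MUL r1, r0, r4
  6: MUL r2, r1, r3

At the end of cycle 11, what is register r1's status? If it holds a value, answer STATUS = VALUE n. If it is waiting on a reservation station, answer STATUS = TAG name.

STATUS = TAG Mul1

cycle 1: issue ADD r3<-Add1 // r0:7,r1:2,r2:5,r3:Add1,r4:2
cycle 2: issue MUL r2<-Mul1 // r0:7,r1:2,r2:Mul1,r3:Add1,r4:2
cycle 3: CDB Add1=4; issue ADD r4<-Add1 // r0:7,r1:2,r2:Mul1,r3:4,r4:Add1
cycle 4: issue ADD r1<-Add2 // r0:7,r1:Add2,r2:Mul1,r3:4,r4:Add1
cycle 5: issue MUL r3<-Mul2 // r0:7,r1:Add2,r2:Mul1,r3:Mul2,r4:Add1
cycle 6: CDB Mul1=25; issue MUL r1<-Mul1 // r0:7,r1:Mul1,r2:25,r3:Mul2,r4:Add1
cycle 7: stall // r0:7,r1:Mul1,r2:25,r3:Mul2,r4:Add1
cycle 8: CDB Add1=27; stall // r0:7,r1:Mul1,r2:25,r3:Mul2,r4:27
cycle 9: stall // r0:7,r1:Mul1,r2:25,r3:Mul2,r4:27
cycle 10: CDB Add2=52; stall // r0:7,r1:Mul1,r2:25,r3:Mul2,r4:27
cycle 11: stall // r0:7,r1:Mul1,r2:25,r3:Mul2,r4:27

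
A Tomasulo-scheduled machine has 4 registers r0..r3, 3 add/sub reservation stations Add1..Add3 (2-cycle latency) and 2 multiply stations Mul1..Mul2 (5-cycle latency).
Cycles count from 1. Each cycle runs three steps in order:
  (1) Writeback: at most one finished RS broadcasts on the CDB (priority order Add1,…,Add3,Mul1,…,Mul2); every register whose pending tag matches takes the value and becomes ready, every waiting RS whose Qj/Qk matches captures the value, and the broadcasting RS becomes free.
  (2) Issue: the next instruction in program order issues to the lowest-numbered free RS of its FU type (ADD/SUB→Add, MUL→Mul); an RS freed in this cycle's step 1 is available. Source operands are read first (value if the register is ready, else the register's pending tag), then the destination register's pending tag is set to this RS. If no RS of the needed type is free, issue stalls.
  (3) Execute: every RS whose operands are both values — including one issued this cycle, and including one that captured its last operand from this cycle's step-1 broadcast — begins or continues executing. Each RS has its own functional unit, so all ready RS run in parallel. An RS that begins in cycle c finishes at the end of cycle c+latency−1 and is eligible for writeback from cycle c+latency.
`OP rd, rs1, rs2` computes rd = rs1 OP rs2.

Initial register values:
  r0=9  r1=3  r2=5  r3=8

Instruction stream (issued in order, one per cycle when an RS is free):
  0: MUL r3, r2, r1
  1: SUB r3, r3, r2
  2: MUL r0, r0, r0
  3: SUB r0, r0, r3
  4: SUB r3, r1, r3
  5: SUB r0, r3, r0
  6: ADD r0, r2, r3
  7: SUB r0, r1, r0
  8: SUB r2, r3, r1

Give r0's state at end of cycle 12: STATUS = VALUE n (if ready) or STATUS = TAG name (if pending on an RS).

STATUS = TAG Add2

c1: issue MUL r3<-Mul1 | r0:9,r1:3,r2:5,r3:Mul1
c2: issue SUB r3<-Add1 | r0:9,r1:3,r2:5,r3:Add1
c3: issue MUL r0<-Mul2 | r0:Mul2,r1:3,r2:5,r3:Add1
c4: issue SUB r0<-Add2 | r0:Add2,r1:3,r2:5,r3:Add1
c5: issue SUB r3<-Add3 | r0:Add2,r1:3,r2:5,r3:Add3
c6: CDB Mul1=15; stall | r0:Add2,r1:3,r2:5,r3:Add3
c7: stall | r0:Add2,r1:3,r2:5,r3:Add3
c8: CDB Add1=10; issue SUB r0<-Add1 | r0:Add1,r1:3,r2:5,r3:Add3
c9: CDB Mul2=81; stall | r0:Add1,r1:3,r2:5,r3:Add3
c10: CDB Add3=-7; issue ADD r0<-Add3 | r0:Add3,r1:3,r2:5,r3:-7
c11: CDB Add2=71; issue SUB r0<-Add2 | r0:Add2,r1:3,r2:5,r3:-7
c12: CDB Add3=-2; issue SUB r2<-Add3 | r0:Add2,r1:3,r2:Add3,r3:-7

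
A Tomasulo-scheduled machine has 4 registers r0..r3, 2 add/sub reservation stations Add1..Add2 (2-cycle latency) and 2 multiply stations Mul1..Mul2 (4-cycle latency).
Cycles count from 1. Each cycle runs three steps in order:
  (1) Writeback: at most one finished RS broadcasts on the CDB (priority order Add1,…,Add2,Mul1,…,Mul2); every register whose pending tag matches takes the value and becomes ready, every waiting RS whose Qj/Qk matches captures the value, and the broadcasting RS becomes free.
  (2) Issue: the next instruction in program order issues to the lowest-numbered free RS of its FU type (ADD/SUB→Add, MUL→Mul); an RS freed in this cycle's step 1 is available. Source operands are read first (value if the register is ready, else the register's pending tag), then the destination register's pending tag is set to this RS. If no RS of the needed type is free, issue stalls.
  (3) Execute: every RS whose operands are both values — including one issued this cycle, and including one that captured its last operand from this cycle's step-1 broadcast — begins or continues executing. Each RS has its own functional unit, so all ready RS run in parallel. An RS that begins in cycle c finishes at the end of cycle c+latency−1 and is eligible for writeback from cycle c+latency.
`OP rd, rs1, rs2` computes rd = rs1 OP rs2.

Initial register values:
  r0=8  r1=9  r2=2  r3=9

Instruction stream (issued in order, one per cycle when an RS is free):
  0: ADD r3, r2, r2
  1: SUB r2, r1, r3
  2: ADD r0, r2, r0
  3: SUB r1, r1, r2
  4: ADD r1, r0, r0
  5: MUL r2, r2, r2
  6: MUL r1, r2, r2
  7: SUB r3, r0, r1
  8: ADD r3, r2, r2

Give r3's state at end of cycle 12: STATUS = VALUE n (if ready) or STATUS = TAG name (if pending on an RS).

c1: issue ADD r3<-Add1 | r0:8,r1:9,r2:2,r3:Add1
c2: issue SUB r2<-Add2 | r0:8,r1:9,r2:Add2,r3:Add1
c3: CDB Add1=4; issue ADD r0<-Add1 | r0:Add1,r1:9,r2:Add2,r3:4
c4: stall | r0:Add1,r1:9,r2:Add2,r3:4
c5: CDB Add2=5; issue SUB r1<-Add2 | r0:Add1,r1:Add2,r2:5,r3:4
c6: stall | r0:Add1,r1:Add2,r2:5,r3:4
c7: CDB Add1=13; issue ADD r1<-Add1 | r0:13,r1:Add1,r2:5,r3:4
c8: CDB Add2=4; issue MUL r2<-Mul1 | r0:13,r1:Add1,r2:Mul1,r3:4
c9: CDB Add1=26; issue MUL r1<-Mul2 | r0:13,r1:Mul2,r2:Mul1,r3:4
c10: issue SUB r3<-Add1 | r0:13,r1:Mul2,r2:Mul1,r3:Add1
c11: issue ADD r3<-Add2 | r0:13,r1:Mul2,r2:Mul1,r3:Add2
c12: CDB Mul1=25 | r0:13,r1:Mul2,r2:25,r3:Add2

STATUS = TAG Add2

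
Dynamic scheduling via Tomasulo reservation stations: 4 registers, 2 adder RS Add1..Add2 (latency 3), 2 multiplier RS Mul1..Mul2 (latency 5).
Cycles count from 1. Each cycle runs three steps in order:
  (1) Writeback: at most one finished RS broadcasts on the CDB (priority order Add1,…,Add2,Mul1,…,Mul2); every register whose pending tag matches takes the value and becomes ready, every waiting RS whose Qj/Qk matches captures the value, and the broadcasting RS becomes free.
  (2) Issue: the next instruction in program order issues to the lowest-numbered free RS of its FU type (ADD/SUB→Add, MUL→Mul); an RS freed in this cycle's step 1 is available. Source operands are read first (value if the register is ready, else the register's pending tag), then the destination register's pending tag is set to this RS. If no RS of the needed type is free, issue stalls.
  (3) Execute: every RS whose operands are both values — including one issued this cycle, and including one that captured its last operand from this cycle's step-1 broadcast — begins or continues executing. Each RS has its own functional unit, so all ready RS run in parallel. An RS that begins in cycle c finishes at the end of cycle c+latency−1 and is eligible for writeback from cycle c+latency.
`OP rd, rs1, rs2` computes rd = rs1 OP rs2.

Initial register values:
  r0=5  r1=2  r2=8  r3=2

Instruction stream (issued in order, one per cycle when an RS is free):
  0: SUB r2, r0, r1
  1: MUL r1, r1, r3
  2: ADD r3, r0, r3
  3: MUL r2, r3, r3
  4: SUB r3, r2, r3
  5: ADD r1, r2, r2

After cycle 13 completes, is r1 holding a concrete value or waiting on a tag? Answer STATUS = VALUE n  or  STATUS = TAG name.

c1: issue SUB r2<-Add1 | r0:5,r1:2,r2:Add1,r3:2
c2: issue MUL r1<-Mul1 | r0:5,r1:Mul1,r2:Add1,r3:2
c3: issue ADD r3<-Add2 | r0:5,r1:Mul1,r2:Add1,r3:Add2
c4: CDB Add1=3; issue MUL r2<-Mul2 | r0:5,r1:Mul1,r2:Mul2,r3:Add2
c5: issue SUB r3<-Add1 | r0:5,r1:Mul1,r2:Mul2,r3:Add1
c6: CDB Add2=7; issue ADD r1<-Add2 | r0:5,r1:Add2,r2:Mul2,r3:Add1
c7: CDB Mul1=4 | r0:5,r1:Add2,r2:Mul2,r3:Add1
c8: - | r0:5,r1:Add2,r2:Mul2,r3:Add1
c9: - | r0:5,r1:Add2,r2:Mul2,r3:Add1
c10: - | r0:5,r1:Add2,r2:Mul2,r3:Add1
c11: CDB Mul2=49 | r0:5,r1:Add2,r2:49,r3:Add1
c12: - | r0:5,r1:Add2,r2:49,r3:Add1
c13: - | r0:5,r1:Add2,r2:49,r3:Add1

STATUS = TAG Add2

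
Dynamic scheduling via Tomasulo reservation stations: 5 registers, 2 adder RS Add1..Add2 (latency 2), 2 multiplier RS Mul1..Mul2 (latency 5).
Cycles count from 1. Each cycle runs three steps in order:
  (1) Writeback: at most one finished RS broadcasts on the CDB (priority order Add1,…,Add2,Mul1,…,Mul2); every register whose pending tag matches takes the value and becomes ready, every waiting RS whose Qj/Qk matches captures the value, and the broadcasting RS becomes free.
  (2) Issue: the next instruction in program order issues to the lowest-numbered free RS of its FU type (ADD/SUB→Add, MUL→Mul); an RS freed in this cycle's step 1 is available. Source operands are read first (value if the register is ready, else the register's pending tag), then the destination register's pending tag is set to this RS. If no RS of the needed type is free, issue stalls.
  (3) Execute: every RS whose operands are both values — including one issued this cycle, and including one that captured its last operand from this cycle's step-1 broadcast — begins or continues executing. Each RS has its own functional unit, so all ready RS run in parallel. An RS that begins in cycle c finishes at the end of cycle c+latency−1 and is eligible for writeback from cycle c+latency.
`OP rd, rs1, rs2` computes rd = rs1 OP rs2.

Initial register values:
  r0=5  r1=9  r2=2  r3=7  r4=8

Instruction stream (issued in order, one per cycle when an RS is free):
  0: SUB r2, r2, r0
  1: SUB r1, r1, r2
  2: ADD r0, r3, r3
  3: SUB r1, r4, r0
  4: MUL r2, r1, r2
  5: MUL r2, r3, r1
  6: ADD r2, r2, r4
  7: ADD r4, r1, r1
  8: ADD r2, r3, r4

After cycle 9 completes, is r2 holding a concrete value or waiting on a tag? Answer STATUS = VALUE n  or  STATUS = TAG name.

cycle 1: issue SUB r2<-Add1 // r0:5,r1:9,r2:Add1,r3:7,r4:8
cycle 2: issue SUB r1<-Add2 // r0:5,r1:Add2,r2:Add1,r3:7,r4:8
cycle 3: CDB Add1=-3; issue ADD r0<-Add1 // r0:Add1,r1:Add2,r2:-3,r3:7,r4:8
cycle 4: stall // r0:Add1,r1:Add2,r2:-3,r3:7,r4:8
cycle 5: CDB Add1=14; issue SUB r1<-Add1 // r0:14,r1:Add1,r2:-3,r3:7,r4:8
cycle 6: CDB Add2=12; issue MUL r2<-Mul1 // r0:14,r1:Add1,r2:Mul1,r3:7,r4:8
cycle 7: CDB Add1=-6; issue MUL r2<-Mul2 // r0:14,r1:-6,r2:Mul2,r3:7,r4:8
cycle 8: issue ADD r2<-Add1 // r0:14,r1:-6,r2:Add1,r3:7,r4:8
cycle 9: issue ADD r4<-Add2 // r0:14,r1:-6,r2:Add1,r3:7,r4:Add2

STATUS = TAG Add1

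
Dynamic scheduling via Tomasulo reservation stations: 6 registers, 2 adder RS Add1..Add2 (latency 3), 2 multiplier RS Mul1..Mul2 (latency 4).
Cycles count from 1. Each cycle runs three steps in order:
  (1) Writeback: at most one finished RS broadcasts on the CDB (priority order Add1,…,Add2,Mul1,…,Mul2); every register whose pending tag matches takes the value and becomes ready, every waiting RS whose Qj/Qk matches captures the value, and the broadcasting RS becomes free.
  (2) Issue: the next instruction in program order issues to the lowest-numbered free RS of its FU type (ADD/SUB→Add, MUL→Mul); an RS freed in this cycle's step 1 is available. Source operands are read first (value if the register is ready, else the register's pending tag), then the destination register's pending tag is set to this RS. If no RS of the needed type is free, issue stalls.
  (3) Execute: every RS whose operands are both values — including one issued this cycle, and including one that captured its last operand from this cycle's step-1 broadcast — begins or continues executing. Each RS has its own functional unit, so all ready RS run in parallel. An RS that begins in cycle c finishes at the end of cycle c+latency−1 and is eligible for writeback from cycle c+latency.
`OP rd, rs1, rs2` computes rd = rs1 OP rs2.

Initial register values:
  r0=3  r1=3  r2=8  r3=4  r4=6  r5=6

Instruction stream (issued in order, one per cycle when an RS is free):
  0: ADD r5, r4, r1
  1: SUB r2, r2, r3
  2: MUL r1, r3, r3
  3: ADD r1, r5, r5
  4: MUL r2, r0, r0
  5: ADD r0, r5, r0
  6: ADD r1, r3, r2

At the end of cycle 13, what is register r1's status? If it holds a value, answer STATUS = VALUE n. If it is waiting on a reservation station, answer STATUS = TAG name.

STATUS = VALUE 13

cycle 1: issue ADD r5<-Add1 // r0:3,r1:3,r2:8,r3:4,r4:6,r5:Add1
cycle 2: issue SUB r2<-Add2 // r0:3,r1:3,r2:Add2,r3:4,r4:6,r5:Add1
cycle 3: issue MUL r1<-Mul1 // r0:3,r1:Mul1,r2:Add2,r3:4,r4:6,r5:Add1
cycle 4: CDB Add1=9; issue ADD r1<-Add1 // r0:3,r1:Add1,r2:Add2,r3:4,r4:6,r5:9
cycle 5: CDB Add2=4; issue MUL r2<-Mul2 // r0:3,r1:Add1,r2:Mul2,r3:4,r4:6,r5:9
cycle 6: issue ADD r0<-Add2 // r0:Add2,r1:Add1,r2:Mul2,r3:4,r4:6,r5:9
cycle 7: CDB Add1=18; issue ADD r1<-Add1 // r0:Add2,r1:Add1,r2:Mul2,r3:4,r4:6,r5:9
cycle 8: CDB Mul1=16 // r0:Add2,r1:Add1,r2:Mul2,r3:4,r4:6,r5:9
cycle 9: CDB Add2=12 // r0:12,r1:Add1,r2:Mul2,r3:4,r4:6,r5:9
cycle 10: CDB Mul2=9 // r0:12,r1:Add1,r2:9,r3:4,r4:6,r5:9
cycle 11: - // r0:12,r1:Add1,r2:9,r3:4,r4:6,r5:9
cycle 12: - // r0:12,r1:Add1,r2:9,r3:4,r4:6,r5:9
cycle 13: CDB Add1=13 // r0:12,r1:13,r2:9,r3:4,r4:6,r5:9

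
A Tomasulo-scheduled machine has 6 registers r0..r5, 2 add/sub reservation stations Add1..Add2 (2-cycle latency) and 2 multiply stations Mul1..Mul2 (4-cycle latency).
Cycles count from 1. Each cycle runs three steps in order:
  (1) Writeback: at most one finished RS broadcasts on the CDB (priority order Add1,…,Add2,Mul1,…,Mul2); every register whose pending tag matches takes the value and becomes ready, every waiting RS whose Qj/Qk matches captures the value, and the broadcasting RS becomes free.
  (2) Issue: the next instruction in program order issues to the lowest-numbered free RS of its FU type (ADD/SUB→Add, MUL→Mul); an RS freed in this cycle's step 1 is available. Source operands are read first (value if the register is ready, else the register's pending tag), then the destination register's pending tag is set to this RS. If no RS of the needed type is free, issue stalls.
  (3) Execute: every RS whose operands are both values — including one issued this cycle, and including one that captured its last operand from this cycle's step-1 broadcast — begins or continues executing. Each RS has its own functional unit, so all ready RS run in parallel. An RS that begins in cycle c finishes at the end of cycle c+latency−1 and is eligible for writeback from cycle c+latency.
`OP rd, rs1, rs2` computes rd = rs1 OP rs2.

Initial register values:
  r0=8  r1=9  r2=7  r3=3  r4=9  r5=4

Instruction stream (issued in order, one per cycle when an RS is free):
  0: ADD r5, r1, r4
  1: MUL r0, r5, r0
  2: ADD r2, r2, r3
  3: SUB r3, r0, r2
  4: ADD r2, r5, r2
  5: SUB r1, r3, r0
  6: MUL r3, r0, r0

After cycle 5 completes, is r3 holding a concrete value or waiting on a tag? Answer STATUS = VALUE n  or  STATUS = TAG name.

c1: issue ADD r5<-Add1 | r0:8,r1:9,r2:7,r3:3,r4:9,r5:Add1
c2: issue MUL r0<-Mul1 | r0:Mul1,r1:9,r2:7,r3:3,r4:9,r5:Add1
c3: CDB Add1=18; issue ADD r2<-Add1 | r0:Mul1,r1:9,r2:Add1,r3:3,r4:9,r5:18
c4: issue SUB r3<-Add2 | r0:Mul1,r1:9,r2:Add1,r3:Add2,r4:9,r5:18
c5: CDB Add1=10; issue ADD r2<-Add1 | r0:Mul1,r1:9,r2:Add1,r3:Add2,r4:9,r5:18

STATUS = TAG Add2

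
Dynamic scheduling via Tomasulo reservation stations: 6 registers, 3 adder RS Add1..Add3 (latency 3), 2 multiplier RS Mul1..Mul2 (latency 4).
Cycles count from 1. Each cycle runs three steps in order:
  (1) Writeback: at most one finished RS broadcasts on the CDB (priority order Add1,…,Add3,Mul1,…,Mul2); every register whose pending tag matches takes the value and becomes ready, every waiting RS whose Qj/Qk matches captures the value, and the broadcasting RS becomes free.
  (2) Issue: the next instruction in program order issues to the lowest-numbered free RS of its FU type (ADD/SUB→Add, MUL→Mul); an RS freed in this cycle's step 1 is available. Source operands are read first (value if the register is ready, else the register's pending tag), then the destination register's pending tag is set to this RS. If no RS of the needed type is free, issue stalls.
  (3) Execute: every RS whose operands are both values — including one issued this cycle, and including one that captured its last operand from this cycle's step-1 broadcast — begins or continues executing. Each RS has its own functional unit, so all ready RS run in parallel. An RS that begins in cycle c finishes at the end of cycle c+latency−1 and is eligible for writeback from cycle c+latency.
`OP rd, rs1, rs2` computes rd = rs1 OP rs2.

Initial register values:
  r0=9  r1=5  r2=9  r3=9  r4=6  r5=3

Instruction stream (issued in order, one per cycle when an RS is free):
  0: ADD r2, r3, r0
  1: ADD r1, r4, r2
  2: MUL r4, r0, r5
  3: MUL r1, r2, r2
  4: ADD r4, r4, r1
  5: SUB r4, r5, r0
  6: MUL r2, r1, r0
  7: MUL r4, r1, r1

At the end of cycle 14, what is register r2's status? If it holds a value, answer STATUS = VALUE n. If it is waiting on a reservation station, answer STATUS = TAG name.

  c1: issue ADD r2<-Add1  regs: r0:9,r1:5,r2:Add1,r3:9,r4:6,r5:3
  c2: issue ADD r1<-Add2  regs: r0:9,r1:Add2,r2:Add1,r3:9,r4:6,r5:3
  c3: issue MUL r4<-Mul1  regs: r0:9,r1:Add2,r2:Add1,r3:9,r4:Mul1,r5:3
  c4: CDB Add1=18; issue MUL r1<-Mul2  regs: r0:9,r1:Mul2,r2:18,r3:9,r4:Mul1,r5:3
  c5: issue ADD r4<-Add1  regs: r0:9,r1:Mul2,r2:18,r3:9,r4:Add1,r5:3
  c6: issue SUB r4<-Add3  regs: r0:9,r1:Mul2,r2:18,r3:9,r4:Add3,r5:3
  c7: CDB Add2=24; stall  regs: r0:9,r1:Mul2,r2:18,r3:9,r4:Add3,r5:3
  c8: CDB Mul1=27; issue MUL r2<-Mul1  regs: r0:9,r1:Mul2,r2:Mul1,r3:9,r4:Add3,r5:3
  c9: CDB Add3=-6; stall  regs: r0:9,r1:Mul2,r2:Mul1,r3:9,r4:-6,r5:3
  c10: CDB Mul2=324; issue MUL r4<-Mul2  regs: r0:9,r1:324,r2:Mul1,r3:9,r4:Mul2,r5:3
  c11: -  regs: r0:9,r1:324,r2:Mul1,r3:9,r4:Mul2,r5:3
  c12: -  regs: r0:9,r1:324,r2:Mul1,r3:9,r4:Mul2,r5:3
  c13: CDB Add1=351  regs: r0:9,r1:324,r2:Mul1,r3:9,r4:Mul2,r5:3
  c14: CDB Mul1=2916  regs: r0:9,r1:324,r2:2916,r3:9,r4:Mul2,r5:3

STATUS = VALUE 2916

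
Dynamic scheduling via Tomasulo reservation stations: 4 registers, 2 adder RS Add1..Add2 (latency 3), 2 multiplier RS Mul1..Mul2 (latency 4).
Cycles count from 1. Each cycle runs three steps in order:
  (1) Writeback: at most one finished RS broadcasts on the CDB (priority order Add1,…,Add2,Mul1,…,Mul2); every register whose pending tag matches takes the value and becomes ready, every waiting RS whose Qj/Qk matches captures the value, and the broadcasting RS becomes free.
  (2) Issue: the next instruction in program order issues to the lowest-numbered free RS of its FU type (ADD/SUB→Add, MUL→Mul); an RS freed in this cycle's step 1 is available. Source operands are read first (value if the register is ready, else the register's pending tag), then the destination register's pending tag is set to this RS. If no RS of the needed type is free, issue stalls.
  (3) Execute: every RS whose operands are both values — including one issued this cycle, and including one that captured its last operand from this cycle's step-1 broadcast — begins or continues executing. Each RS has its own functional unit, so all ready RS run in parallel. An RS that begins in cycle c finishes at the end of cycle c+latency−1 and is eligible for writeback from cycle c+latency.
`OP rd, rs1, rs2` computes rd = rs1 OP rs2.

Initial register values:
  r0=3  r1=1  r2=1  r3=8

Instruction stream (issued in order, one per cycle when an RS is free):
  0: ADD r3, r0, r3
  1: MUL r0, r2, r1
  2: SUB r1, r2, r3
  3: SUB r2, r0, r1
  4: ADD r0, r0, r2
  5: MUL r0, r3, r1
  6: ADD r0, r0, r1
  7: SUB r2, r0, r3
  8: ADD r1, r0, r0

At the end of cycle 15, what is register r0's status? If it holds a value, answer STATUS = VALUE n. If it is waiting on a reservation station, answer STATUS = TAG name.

c1: issue ADD r3<-Add1 | r0:3,r1:1,r2:1,r3:Add1
c2: issue MUL r0<-Mul1 | r0:Mul1,r1:1,r2:1,r3:Add1
c3: issue SUB r1<-Add2 | r0:Mul1,r1:Add2,r2:1,r3:Add1
c4: CDB Add1=11; issue SUB r2<-Add1 | r0:Mul1,r1:Add2,r2:Add1,r3:11
c5: stall | r0:Mul1,r1:Add2,r2:Add1,r3:11
c6: CDB Mul1=1; stall | r0:1,r1:Add2,r2:Add1,r3:11
c7: CDB Add2=-10; issue ADD r0<-Add2 | r0:Add2,r1:-10,r2:Add1,r3:11
c8: issue MUL r0<-Mul1 | r0:Mul1,r1:-10,r2:Add1,r3:11
c9: stall | r0:Mul1,r1:-10,r2:Add1,r3:11
c10: CDB Add1=11; issue ADD r0<-Add1 | r0:Add1,r1:-10,r2:11,r3:11
c11: stall | r0:Add1,r1:-10,r2:11,r3:11
c12: CDB Mul1=-110; stall | r0:Add1,r1:-10,r2:11,r3:11
c13: CDB Add2=12; issue SUB r2<-Add2 | r0:Add1,r1:-10,r2:Add2,r3:11
c14: stall | r0:Add1,r1:-10,r2:Add2,r3:11
c15: CDB Add1=-120; issue ADD r1<-Add1 | r0:-120,r1:Add1,r2:Add2,r3:11

STATUS = VALUE -120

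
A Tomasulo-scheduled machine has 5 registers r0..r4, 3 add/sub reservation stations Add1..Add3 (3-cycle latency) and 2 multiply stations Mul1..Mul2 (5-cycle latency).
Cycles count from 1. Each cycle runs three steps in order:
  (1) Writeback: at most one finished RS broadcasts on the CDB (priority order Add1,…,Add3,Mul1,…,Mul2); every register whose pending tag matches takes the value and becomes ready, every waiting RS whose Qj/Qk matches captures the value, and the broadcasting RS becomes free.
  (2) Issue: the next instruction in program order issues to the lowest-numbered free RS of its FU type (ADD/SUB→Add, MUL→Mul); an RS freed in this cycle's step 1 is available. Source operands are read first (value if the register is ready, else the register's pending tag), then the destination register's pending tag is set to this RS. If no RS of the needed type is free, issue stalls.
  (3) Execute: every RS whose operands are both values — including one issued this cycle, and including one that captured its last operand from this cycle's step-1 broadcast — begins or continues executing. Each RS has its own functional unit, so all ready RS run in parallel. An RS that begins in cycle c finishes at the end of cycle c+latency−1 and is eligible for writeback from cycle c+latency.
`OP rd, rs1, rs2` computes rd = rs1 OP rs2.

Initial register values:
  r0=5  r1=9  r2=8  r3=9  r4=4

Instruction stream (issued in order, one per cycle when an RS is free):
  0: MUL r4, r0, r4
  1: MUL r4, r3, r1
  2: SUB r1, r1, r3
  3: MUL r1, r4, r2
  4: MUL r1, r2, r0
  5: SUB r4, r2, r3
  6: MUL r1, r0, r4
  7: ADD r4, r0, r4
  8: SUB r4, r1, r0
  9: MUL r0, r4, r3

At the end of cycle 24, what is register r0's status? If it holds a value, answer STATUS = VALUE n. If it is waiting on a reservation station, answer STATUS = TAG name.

STATUS = TAG Mul2

  c1: issue MUL r4<-Mul1  regs: r0:5,r1:9,r2:8,r3:9,r4:Mul1
  c2: issue MUL r4<-Mul2  regs: r0:5,r1:9,r2:8,r3:9,r4:Mul2
  c3: issue SUB r1<-Add1  regs: r0:5,r1:Add1,r2:8,r3:9,r4:Mul2
  c4: stall  regs: r0:5,r1:Add1,r2:8,r3:9,r4:Mul2
  c5: stall  regs: r0:5,r1:Add1,r2:8,r3:9,r4:Mul2
  c6: CDB Add1=0; stall  regs: r0:5,r1:0,r2:8,r3:9,r4:Mul2
  c7: CDB Mul1=20; issue MUL r1<-Mul1  regs: r0:5,r1:Mul1,r2:8,r3:9,r4:Mul2
  c8: CDB Mul2=81; issue MUL r1<-Mul2  regs: r0:5,r1:Mul2,r2:8,r3:9,r4:81
  c9: issue SUB r4<-Add1  regs: r0:5,r1:Mul2,r2:8,r3:9,r4:Add1
  c10: stall  regs: r0:5,r1:Mul2,r2:8,r3:9,r4:Add1
  c11: stall  regs: r0:5,r1:Mul2,r2:8,r3:9,r4:Add1
  c12: CDB Add1=-1; stall  regs: r0:5,r1:Mul2,r2:8,r3:9,r4:-1
  c13: CDB Mul1=648; issue MUL r1<-Mul1  regs: r0:5,r1:Mul1,r2:8,r3:9,r4:-1
  c14: CDB Mul2=40; issue ADD r4<-Add1  regs: r0:5,r1:Mul1,r2:8,r3:9,r4:Add1
  c15: issue SUB r4<-Add2  regs: r0:5,r1:Mul1,r2:8,r3:9,r4:Add2
  c16: issue MUL r0<-Mul2  regs: r0:Mul2,r1:Mul1,r2:8,r3:9,r4:Add2
  c17: CDB Add1=4  regs: r0:Mul2,r1:Mul1,r2:8,r3:9,r4:Add2
  c18: CDB Mul1=-5  regs: r0:Mul2,r1:-5,r2:8,r3:9,r4:Add2
  c19: -  regs: r0:Mul2,r1:-5,r2:8,r3:9,r4:Add2
  c20: -  regs: r0:Mul2,r1:-5,r2:8,r3:9,r4:Add2
  c21: CDB Add2=-10  regs: r0:Mul2,r1:-5,r2:8,r3:9,r4:-10
  c22: -  regs: r0:Mul2,r1:-5,r2:8,r3:9,r4:-10
  c23: -  regs: r0:Mul2,r1:-5,r2:8,r3:9,r4:-10
  c24: -  regs: r0:Mul2,r1:-5,r2:8,r3:9,r4:-10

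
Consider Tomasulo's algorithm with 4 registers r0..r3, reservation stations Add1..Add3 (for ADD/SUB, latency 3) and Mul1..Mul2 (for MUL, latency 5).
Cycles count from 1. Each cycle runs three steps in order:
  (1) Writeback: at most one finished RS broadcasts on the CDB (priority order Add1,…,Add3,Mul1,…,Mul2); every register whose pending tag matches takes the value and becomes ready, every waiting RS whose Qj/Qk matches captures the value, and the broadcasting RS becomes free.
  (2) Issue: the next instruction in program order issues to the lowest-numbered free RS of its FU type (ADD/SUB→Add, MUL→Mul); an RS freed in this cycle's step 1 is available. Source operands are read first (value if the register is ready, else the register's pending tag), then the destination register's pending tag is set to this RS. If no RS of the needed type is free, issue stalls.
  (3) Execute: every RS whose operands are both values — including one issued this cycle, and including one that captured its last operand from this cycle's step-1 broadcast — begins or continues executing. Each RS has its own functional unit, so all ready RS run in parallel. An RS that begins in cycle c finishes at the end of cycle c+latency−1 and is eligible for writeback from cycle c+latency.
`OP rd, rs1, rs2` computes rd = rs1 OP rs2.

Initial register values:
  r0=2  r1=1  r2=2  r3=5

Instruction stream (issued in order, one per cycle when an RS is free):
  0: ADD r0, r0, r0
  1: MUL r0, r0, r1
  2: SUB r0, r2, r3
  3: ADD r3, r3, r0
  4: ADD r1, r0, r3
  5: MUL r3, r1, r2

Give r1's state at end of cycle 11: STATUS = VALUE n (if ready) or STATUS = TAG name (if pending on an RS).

c1: issue ADD r0<-Add1 | r0:Add1,r1:1,r2:2,r3:5
c2: issue MUL r0<-Mul1 | r0:Mul1,r1:1,r2:2,r3:5
c3: issue SUB r0<-Add2 | r0:Add2,r1:1,r2:2,r3:5
c4: CDB Add1=4; issue ADD r3<-Add1 | r0:Add2,r1:1,r2:2,r3:Add1
c5: issue ADD r1<-Add3 | r0:Add2,r1:Add3,r2:2,r3:Add1
c6: CDB Add2=-3; issue MUL r3<-Mul2 | r0:-3,r1:Add3,r2:2,r3:Mul2
c7: - | r0:-3,r1:Add3,r2:2,r3:Mul2
c8: - | r0:-3,r1:Add3,r2:2,r3:Mul2
c9: CDB Add1=2 | r0:-3,r1:Add3,r2:2,r3:Mul2
c10: CDB Mul1=4 | r0:-3,r1:Add3,r2:2,r3:Mul2
c11: - | r0:-3,r1:Add3,r2:2,r3:Mul2

STATUS = TAG Add3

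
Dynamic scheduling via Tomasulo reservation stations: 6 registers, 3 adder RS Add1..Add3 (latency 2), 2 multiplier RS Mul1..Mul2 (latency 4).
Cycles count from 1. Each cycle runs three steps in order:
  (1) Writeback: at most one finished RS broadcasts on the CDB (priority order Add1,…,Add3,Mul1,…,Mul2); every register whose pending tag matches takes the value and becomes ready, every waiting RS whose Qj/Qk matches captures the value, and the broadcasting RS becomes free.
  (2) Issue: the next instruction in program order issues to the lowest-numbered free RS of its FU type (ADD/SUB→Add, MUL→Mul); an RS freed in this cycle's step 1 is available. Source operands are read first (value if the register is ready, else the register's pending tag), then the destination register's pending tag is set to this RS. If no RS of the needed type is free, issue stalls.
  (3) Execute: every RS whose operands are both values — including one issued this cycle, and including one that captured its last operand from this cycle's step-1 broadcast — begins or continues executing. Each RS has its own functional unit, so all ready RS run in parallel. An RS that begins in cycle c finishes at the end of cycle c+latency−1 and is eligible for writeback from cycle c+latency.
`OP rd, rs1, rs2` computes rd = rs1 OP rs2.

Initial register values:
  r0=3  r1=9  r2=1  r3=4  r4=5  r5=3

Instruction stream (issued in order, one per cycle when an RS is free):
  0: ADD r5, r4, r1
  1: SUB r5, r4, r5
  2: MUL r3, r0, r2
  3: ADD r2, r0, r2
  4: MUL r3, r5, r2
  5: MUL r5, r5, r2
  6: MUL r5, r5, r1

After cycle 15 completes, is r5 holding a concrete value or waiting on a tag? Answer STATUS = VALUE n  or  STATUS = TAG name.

STATUS = VALUE -324

  c1: issue ADD r5<-Add1  regs: r0:3,r1:9,r2:1,r3:4,r4:5,r5:Add1
  c2: issue SUB r5<-Add2  regs: r0:3,r1:9,r2:1,r3:4,r4:5,r5:Add2
  c3: CDB Add1=14; issue MUL r3<-Mul1  regs: r0:3,r1:9,r2:1,r3:Mul1,r4:5,r5:Add2
  c4: issue ADD r2<-Add1  regs: r0:3,r1:9,r2:Add1,r3:Mul1,r4:5,r5:Add2
  c5: CDB Add2=-9; issue MUL r3<-Mul2  regs: r0:3,r1:9,r2:Add1,r3:Mul2,r4:5,r5:-9
  c6: CDB Add1=4; stall  regs: r0:3,r1:9,r2:4,r3:Mul2,r4:5,r5:-9
  c7: CDB Mul1=3; issue MUL r5<-Mul1  regs: r0:3,r1:9,r2:4,r3:Mul2,r4:5,r5:Mul1
  c8: stall  regs: r0:3,r1:9,r2:4,r3:Mul2,r4:5,r5:Mul1
  c9: stall  regs: r0:3,r1:9,r2:4,r3:Mul2,r4:5,r5:Mul1
  c10: CDB Mul2=-36; issue MUL r5<-Mul2  regs: r0:3,r1:9,r2:4,r3:-36,r4:5,r5:Mul2
  c11: CDB Mul1=-36  regs: r0:3,r1:9,r2:4,r3:-36,r4:5,r5:Mul2
  c12: -  regs: r0:3,r1:9,r2:4,r3:-36,r4:5,r5:Mul2
  c13: -  regs: r0:3,r1:9,r2:4,r3:-36,r4:5,r5:Mul2
  c14: -  regs: r0:3,r1:9,r2:4,r3:-36,r4:5,r5:Mul2
  c15: CDB Mul2=-324  regs: r0:3,r1:9,r2:4,r3:-36,r4:5,r5:-324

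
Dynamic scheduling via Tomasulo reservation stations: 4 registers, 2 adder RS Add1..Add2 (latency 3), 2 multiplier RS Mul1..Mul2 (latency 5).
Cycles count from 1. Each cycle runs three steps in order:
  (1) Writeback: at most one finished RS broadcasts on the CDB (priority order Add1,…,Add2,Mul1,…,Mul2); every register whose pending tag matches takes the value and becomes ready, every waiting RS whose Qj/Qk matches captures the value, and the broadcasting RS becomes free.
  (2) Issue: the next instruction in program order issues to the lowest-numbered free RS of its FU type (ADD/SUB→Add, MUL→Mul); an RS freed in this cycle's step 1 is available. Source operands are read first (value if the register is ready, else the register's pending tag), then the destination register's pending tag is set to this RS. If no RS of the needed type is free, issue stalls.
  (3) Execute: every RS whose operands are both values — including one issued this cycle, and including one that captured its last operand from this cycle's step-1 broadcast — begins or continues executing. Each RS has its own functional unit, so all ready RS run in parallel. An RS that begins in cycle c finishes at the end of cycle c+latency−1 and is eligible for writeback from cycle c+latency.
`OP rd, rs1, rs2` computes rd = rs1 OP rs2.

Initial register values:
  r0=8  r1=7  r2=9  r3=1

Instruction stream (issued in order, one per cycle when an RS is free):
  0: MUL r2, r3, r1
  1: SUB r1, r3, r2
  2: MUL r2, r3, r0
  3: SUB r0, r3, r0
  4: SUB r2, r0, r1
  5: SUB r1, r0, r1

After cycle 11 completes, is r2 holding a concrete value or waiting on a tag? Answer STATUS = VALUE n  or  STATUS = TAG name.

  c1: issue MUL r2<-Mul1  regs: r0:8,r1:7,r2:Mul1,r3:1
  c2: issue SUB r1<-Add1  regs: r0:8,r1:Add1,r2:Mul1,r3:1
  c3: issue MUL r2<-Mul2  regs: r0:8,r1:Add1,r2:Mul2,r3:1
  c4: issue SUB r0<-Add2  regs: r0:Add2,r1:Add1,r2:Mul2,r3:1
  c5: stall  regs: r0:Add2,r1:Add1,r2:Mul2,r3:1
  c6: CDB Mul1=7; stall  regs: r0:Add2,r1:Add1,r2:Mul2,r3:1
  c7: CDB Add2=-7; issue SUB r2<-Add2  regs: r0:-7,r1:Add1,r2:Add2,r3:1
  c8: CDB Mul2=8; stall  regs: r0:-7,r1:Add1,r2:Add2,r3:1
  c9: CDB Add1=-6; issue SUB r1<-Add1  regs: r0:-7,r1:Add1,r2:Add2,r3:1
  c10: -  regs: r0:-7,r1:Add1,r2:Add2,r3:1
  c11: -  regs: r0:-7,r1:Add1,r2:Add2,r3:1

STATUS = TAG Add2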